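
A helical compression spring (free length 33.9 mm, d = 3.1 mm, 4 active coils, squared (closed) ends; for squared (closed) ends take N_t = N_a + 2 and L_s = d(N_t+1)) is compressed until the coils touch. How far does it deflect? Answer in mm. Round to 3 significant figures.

12.2 mm

N_t = 6; L_s = 3.1·7 = 21.7 mm
δ_solid = L₀ − L_s = 33.9 − 21.7 = 12.2 mm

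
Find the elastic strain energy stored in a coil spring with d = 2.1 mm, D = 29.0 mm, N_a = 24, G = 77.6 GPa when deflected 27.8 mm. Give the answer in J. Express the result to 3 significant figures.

0.125 J

k = Gd⁴/(8D³N_a) = (77.6×10³)(2.1⁴)/(8·29.0³·24) = 0.32229 N/mm
U = ½kδ² = 0.5 × 0.32229 × 27.8² = 124.54 N·mm = 0.12454 J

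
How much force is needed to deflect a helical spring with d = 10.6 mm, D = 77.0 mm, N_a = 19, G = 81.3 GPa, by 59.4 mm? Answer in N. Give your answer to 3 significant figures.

879 N

k = Gd⁴/(8D³N_a) = (81.3×10³)(10.6⁴)/(8·77.0³·19) = 14.791 N/mm
F = k·δ = 14.791 × 59.4 = 878.59 N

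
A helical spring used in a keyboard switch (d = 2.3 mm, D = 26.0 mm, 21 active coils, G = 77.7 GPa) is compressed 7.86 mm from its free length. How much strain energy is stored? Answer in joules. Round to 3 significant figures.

k = Gd⁴/(8D³N_a) = (77.7×10³)(2.3⁴)/(8·26.0³·21) = 0.73638 N/mm
U = ½kδ² = 0.5 × 0.73638 × 7.86² = 22.747 N·mm = 0.022747 J

0.0227 J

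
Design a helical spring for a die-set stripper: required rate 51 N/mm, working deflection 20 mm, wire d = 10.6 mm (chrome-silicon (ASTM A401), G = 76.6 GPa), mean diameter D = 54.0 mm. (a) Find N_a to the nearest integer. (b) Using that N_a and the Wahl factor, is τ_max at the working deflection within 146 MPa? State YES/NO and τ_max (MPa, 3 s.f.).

N_a = Gd⁴/(8D³k) = (76.6×10³)(10.6⁴)/(8·54.0³·51) = 15.05 → N_a = 15
Actual rate k = Gd⁴/(8D³·15) = 51.179 N/mm
Working load F = kδ = 51.179·20 = 1023.6 N
C = 54.0/10.6 = 5.0943; K_W = (4C−1)/(4C−4)+0.615/C = 1.3039
τ_max = K_W·8FD/(πd³) = 1.3039·118.18 = 154.09 MPa
τ_max > 146 MPa → exceeds allowable

(a) 15 coils; (b) NO, τ_max = 154 MPa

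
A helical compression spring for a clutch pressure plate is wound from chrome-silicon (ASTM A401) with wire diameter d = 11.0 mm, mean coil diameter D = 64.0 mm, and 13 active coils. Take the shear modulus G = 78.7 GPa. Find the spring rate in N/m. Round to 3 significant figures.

k = Gd⁴/(8D³N_a) = (78.7×10³ × 11.0⁴) / (8 × 64.0³ × 13)
  = 1.15225e+09 / 2.7263e+07 = 42.264 N/mm = 42264 N/m

42300 N/m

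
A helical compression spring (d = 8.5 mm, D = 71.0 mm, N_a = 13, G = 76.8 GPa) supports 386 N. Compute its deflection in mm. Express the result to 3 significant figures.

35.8 mm

k = Gd⁴/(8D³N_a) = (76.8×10³)(8.5⁴)/(8·71.0³·13) = 10.77 N/mm
δ = F/k = 386 / 10.77 = 35.839 mm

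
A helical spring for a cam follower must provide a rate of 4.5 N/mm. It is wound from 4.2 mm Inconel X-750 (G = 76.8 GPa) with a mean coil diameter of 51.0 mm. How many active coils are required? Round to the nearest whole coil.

N_a = Gd⁴/(8D³k) = (76.8×10³ × 4.2⁴)/(8 × 51.0³ × 4.5)
    = 2.38978e+07 / 4.77544e+06 = 5.004 → 5 coils

5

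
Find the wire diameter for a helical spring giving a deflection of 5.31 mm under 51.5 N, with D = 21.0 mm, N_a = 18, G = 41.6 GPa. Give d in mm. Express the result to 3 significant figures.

4.20 mm

Required rate k = F/δ = 51.5/5.31 = 9.6987 N/mm
d = (8D³N_a·k / G)^(1/4) = (8·21.0³·18·9.6987 / (41.6×10³))^0.25
  = (310.91)^0.25 = 4.1991 mm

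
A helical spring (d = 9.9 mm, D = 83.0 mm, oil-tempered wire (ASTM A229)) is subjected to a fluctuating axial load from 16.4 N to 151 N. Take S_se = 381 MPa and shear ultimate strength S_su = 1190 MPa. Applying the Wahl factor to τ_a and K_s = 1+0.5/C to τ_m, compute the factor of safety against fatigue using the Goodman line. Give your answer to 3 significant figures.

C = D/d = 83.0/9.9 = 8.3838; K_W = (4C−1)/(4C−4)+0.615/C = 1.1749; K_s = 1+0.5/C = 1.0596
F_a = (F_max−F_min)/2 = 67.3 N; F_m = (F_max+F_min)/2 = 83.7 N
τ_a = K_W·8F_aD/(πd³) = 1.1749 × 14.66 = 17.224 MPa
τ_m = K_s·8F_mD/(πd³) = 1.0596 × 18.232 = 19.319 MPa
Goodman: 1/n_f = τ_a/S_se + τ_m/S_su = 17.224/381 + 19.319/1190 = 0.04521 + 0.01623 = 0.061443
n_f = 1/0.061443 = 16.28

16.3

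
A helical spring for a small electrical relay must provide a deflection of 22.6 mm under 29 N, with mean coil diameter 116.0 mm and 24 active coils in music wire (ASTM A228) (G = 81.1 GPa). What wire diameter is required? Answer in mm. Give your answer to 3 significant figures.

Required rate k = F/δ = 29/22.6 = 1.2832 N/mm
d = (8D³N_a·k / G)^(1/4) = (8·116.0³·24·1.2832 / (81.1×10³))^0.25
  = (4741.8)^0.25 = 8.2982 mm

8.30 mm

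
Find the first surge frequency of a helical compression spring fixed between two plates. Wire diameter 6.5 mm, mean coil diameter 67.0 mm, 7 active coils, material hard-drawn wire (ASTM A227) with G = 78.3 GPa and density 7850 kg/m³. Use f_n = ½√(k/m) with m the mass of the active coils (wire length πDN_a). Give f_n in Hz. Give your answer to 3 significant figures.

k = Gd⁴/(8D³N_a) = (78.3×10³)(6.5⁴)/(8·67.0³·7) = 8.2986 N/mm = 8298.6 N/m
Wire length L = πDN_a = π·67.0·7 = 1473.4 mm
m = ρ·(πd²/4)·L = 7850 × 33.183×10⁻⁶ m² × 1.4734 m = 0.3838 kg
f_n = ½√(k/m) = 0.5·√(8298.6/0.3838) = 0.5·√(21622) = 73.522 Hz

73.5 Hz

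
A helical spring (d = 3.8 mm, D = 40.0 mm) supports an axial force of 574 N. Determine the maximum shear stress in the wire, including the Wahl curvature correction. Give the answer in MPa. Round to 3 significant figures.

1210 MPa

Spring index C = D/d = 40.0/3.8 = 10.5263
K_W = (4C−1)/(4C−4) + 0.615/C = 41.105/38.105 + 0.0584 = 1.1372
τ₀ = 8FD/(πd³) = 8·574·40.0/(π·3.8³) = 183680/172.39 = 1065.5 MPa
τ_max = K·τ₀ = 1.1372 × 1065.5 = 1211.7 MPa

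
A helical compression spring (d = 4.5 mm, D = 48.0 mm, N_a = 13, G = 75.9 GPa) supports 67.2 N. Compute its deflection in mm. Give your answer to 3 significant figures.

24.8 mm

k = Gd⁴/(8D³N_a) = (75.9×10³)(4.5⁴)/(8·48.0³·13) = 2.706 N/mm
δ = F/k = 67.2 / 2.706 = 24.833 mm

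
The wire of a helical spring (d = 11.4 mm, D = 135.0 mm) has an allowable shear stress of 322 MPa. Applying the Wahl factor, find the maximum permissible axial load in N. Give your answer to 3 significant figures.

C = D/d = 135.0/11.4 = 11.8421
K_W = (4C−1)/(4C−4) + 0.615/C = 46.368/43.368 + 0.0519 = 1.1211
τ_max = K·8FD/(πd³) → F_max = τ_allow·πd³/(8DK)
F_max = 322·π·11.4³/(8·135.0·1.1211) = 1.4987e+06/1210.8 = 1237.8 N

1240 N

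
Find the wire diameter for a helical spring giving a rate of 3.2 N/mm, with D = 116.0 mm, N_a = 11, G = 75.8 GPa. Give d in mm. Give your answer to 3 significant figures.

d = (8D³N_a·k / G)^(1/4) = (8·116.0³·11·3.2 / (75.8×10³))^0.25
  = (5798.8)^0.25 = 8.7264 mm

8.73 mm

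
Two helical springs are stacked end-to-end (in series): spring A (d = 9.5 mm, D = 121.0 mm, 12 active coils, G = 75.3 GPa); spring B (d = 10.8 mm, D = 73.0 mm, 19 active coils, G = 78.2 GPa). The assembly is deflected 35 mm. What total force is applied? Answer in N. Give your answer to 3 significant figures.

k_A = Gd⁴/(8D³N_a) = (75.3×10³)(9.5⁴)/(8·121.0³·12) = 3.6063 N/mm
k_B = Gd⁴/(8D³N_a) = (78.2×10³)(10.8⁴)/(8·73.0³·19) = 17.992 N/mm
Series: 1/k_eq = 1/3.6063 + 1/17.992 = 0.33287; k_eq = 3.0042 N/mm
F = k_eq·δ = 3.0042·35 = 105.15 N

105 N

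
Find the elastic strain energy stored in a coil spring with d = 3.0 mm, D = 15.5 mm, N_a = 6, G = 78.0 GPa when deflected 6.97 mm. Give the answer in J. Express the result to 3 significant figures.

k = Gd⁴/(8D³N_a) = (78.0×10³)(3.0⁴)/(8·15.5³·6) = 35.346 N/mm
U = ½kδ² = 0.5 × 35.346 × 6.97² = 858.58 N·mm = 0.85858 J

0.859 J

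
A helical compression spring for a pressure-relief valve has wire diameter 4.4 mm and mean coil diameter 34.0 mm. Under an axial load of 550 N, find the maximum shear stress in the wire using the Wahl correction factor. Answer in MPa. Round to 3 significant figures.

Spring index C = D/d = 34.0/4.4 = 7.7273
K_W = (4C−1)/(4C−4) + 0.615/C = 29.909/26.909 + 0.0796 = 1.1911
τ₀ = 8FD/(πd³) = 8·550·34.0/(π·4.4³) = 149600/267.61 = 559.02 MPa
τ_max = K·τ₀ = 1.1911 × 559.02 = 665.83 MPa

666 MPa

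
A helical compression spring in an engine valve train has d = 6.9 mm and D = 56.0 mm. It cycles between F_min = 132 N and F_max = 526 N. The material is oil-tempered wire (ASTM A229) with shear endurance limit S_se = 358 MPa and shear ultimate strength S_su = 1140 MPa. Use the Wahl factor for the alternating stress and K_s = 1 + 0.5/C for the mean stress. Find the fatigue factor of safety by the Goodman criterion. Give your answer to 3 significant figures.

2.41

C = D/d = 56.0/6.9 = 8.1159; K_W = (4C−1)/(4C−4)+0.615/C = 1.1812; K_s = 1+0.5/C = 1.0616
F_a = (F_max−F_min)/2 = 197 N; F_m = (F_max+F_min)/2 = 329 N
τ_a = K_W·8F_aD/(πd³) = 1.1812 × 85.516 = 101.01 MPa
τ_m = K_s·8F_mD/(πd³) = 1.0616 × 142.82 = 151.61 MPa
Goodman: 1/n_f = τ_a/S_se + τ_m/S_su = 101.01/358 + 151.61/1140 = 0.28215 + 0.13300 = 0.41514
n_f = 1/0.41514 = 2.409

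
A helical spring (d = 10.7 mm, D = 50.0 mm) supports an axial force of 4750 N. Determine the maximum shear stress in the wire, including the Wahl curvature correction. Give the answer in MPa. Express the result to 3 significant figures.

Spring index C = D/d = 50.0/10.7 = 4.6729
K_W = (4C−1)/(4C−4) + 0.615/C = 17.692/14.692 + 0.1316 = 1.3358
τ₀ = 8FD/(πd³) = 8·4750·50.0/(π·10.7³) = 1.9e+06/3848.6 = 493.69 MPa
τ_max = K·τ₀ = 1.3358 × 493.69 = 659.47 MPa

659 MPa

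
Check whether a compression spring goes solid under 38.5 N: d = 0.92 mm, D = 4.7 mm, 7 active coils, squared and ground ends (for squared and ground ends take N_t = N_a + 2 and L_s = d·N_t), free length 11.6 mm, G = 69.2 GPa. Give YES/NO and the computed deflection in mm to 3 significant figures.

YES, δ = 4.52 mm

k = Gd⁴/(8D³N_a) = (69.2×10³)(0.92⁴)/(8·4.7³·7) = 8.5266 N/mm
N_t = 9; L_s = 0.92·9 = 8.28 mm; δ_solid = L₀ − L_s = 11.6 − 8.28 = 3.32 mm
δ = F/k = 38.5/8.5266 = 4.5153 mm
δ ≥ δ_solid → spring goes solid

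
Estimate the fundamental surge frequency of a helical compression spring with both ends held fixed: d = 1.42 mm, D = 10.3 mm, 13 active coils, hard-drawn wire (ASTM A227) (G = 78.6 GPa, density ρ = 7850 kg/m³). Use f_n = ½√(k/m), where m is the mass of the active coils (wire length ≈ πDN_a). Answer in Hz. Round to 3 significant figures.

367 Hz

k = Gd⁴/(8D³N_a) = (78.6×10³)(1.42⁴)/(8·10.3³·13) = 2.8121 N/mm = 2812.1 N/m
Wire length L = πDN_a = π·10.3·13 = 420.66 mm
m = ρ·(πd²/4)·L = 7850 × 1.5837×10⁻⁶ m² × 0.42066 m = 0.0052296 kg
f_n = ½√(k/m) = 0.5·√(2812.1/0.0052296) = 0.5·√(5.3773e+05) = 366.65 Hz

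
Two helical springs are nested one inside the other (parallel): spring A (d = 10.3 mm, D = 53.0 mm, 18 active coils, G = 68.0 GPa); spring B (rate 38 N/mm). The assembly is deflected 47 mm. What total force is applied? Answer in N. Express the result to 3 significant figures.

k_A = Gd⁴/(8D³N_a) = (68.0×10³)(10.3⁴)/(8·53.0³·18) = 35.7 N/mm
Parallel: k_eq = 35.7 + 38 = 73.7 N/mm
F = k_eq·δ = 73.7·47 = 3463.9 N

3460 N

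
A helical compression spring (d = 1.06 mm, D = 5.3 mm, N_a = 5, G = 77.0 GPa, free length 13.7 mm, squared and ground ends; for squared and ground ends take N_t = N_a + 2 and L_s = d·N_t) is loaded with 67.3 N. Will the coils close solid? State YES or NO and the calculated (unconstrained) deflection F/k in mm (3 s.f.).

k = Gd⁴/(8D³N_a) = (77.0×10³)(1.06⁴)/(8·5.3³·5) = 16.324 N/mm
N_t = 7; L_s = 1.06·7 = 7.42 mm; δ_solid = L₀ − L_s = 13.7 − 7.42 = 6.28 mm
δ = F/k = 67.3/16.324 = 4.1228 mm
δ < δ_solid → spring does not go solid

NO, δ = 4.12 mm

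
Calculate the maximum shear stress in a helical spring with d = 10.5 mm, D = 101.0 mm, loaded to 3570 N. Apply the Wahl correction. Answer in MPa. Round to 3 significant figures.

913 MPa

Spring index C = D/d = 101.0/10.5 = 9.6190
K_W = (4C−1)/(4C−4) + 0.615/C = 37.476/34.476 + 0.0639 = 1.1510
τ₀ = 8FD/(πd³) = 8·3570·101.0/(π·10.5³) = 2.88456e+06/3636.8 = 793.16 MPa
τ_max = K·τ₀ = 1.1510 × 793.16 = 912.89 MPa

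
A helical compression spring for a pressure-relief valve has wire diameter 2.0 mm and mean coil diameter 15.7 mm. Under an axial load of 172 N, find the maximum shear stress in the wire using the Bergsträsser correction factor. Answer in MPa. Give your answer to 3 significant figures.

1010 MPa

Spring index C = D/d = 15.7/2.0 = 7.8500
K_B = (4C+2)/(4C−3) = 33.400/28.400 = 1.1761
τ₀ = 8FD/(πd³) = 8·172·15.7/(π·2.0³) = 21603.2/25.133 = 859.56 MPa
τ_max = K·τ₀ = 1.1761 × 859.56 = 1010.9 MPa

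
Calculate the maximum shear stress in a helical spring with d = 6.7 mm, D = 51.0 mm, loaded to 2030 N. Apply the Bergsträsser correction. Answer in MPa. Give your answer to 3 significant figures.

1040 MPa

Spring index C = D/d = 51.0/6.7 = 7.6119
K_B = (4C+2)/(4C−3) = 32.448/27.448 = 1.1822
τ₀ = 8FD/(πd³) = 8·2030·51.0/(π·6.7³) = 828240/944.87 = 876.56 MPa
τ_max = K·τ₀ = 1.1822 × 876.56 = 1036.2 MPa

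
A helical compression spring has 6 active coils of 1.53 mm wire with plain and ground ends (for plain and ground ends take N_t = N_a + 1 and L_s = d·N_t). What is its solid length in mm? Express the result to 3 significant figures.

plain and ground ends: N_t = N_a + 1 = 6 + 1 = 7
L_s = d·N_t = 1.53 × 7 = 10.71 mm

10.7 mm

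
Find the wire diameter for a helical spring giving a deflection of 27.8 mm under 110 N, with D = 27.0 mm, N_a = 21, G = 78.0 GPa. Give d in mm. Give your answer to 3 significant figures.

3.60 mm

Required rate k = F/δ = 110/27.8 = 3.9568 N/mm
d = (8D³N_a·k / G)^(1/4) = (8·27.0³·21·3.9568 / (78.0×10³))^0.25
  = (167.75)^0.25 = 3.5988 mm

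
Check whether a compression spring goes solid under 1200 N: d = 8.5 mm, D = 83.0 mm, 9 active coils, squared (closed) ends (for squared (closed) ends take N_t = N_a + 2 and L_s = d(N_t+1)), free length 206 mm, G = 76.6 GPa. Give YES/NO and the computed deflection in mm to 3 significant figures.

YES, δ = 124 mm

k = Gd⁴/(8D³N_a) = (76.6×10³)(8.5⁴)/(8·83.0³·9) = 9.7126 N/mm
N_t = 11; L_s = 8.5·12 = 102 mm; δ_solid = L₀ − L_s = 206 − 102 = 104 mm
δ = F/k = 1200/9.7126 = 123.55 mm
δ ≥ δ_solid → spring goes solid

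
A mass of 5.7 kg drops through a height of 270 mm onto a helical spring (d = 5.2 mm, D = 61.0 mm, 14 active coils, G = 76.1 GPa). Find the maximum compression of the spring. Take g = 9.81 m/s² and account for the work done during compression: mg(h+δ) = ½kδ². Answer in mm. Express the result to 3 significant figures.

k = Gd⁴/(8D³N_a) = (76.1×10³)(5.2⁴)/(8·61.0³·14) = 2.1887 N/mm
W = mg = 5.7 × 9.81 = 55.917 N
½kδ² − Wδ − Wh = 0 → δ = (W + √(W² + 2kWh))/k
δ = (55.917 + √(3126.7 + 66088.8))/2.1887 = (55.917 + 263.09)/2.1887 = 145.75 mm

146 mm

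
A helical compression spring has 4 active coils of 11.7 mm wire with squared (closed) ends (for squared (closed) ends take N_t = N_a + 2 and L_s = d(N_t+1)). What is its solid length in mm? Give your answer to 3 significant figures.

squared (closed) ends: N_t = N_a + 2 = 4 + 2 = 6
L_s = d·(N_t+1) = 11.7 × 7 = 81.9 mm

81.9 mm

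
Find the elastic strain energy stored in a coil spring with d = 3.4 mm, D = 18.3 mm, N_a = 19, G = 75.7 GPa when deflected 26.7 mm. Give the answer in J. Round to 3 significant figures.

3.87 J

k = Gd⁴/(8D³N_a) = (75.7×10³)(3.4⁴)/(8·18.3³·19) = 10.86 N/mm
U = ½kδ² = 0.5 × 10.86 × 26.7² = 3870.9 N·mm = 3.8709 J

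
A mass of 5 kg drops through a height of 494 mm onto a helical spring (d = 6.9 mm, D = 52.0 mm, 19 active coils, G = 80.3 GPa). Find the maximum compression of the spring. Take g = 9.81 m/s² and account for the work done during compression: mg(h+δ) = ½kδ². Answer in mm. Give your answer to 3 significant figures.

k = Gd⁴/(8D³N_a) = (80.3×10³)(6.9⁴)/(8·52.0³·19) = 8.5164 N/mm
W = mg = 5 × 9.81 = 49.05 N
½kδ² − Wδ − Wh = 0 → δ = (W + √(W² + 2kWh))/k
δ = (49.05 + √(2405.9 + 412719))/8.5164 = (49.05 + 644.3)/8.5164 = 81.413 mm

81.4 mm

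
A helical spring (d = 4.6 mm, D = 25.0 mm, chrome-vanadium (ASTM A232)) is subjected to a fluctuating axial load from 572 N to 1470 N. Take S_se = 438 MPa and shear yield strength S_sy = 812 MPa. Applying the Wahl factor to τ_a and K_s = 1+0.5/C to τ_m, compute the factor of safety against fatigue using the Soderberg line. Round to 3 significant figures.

0.569

C = D/d = 25.0/4.6 = 5.4348; K_W = (4C−1)/(4C−4)+0.615/C = 1.2823; K_s = 1+0.5/C = 1.0920
F_a = (F_max−F_min)/2 = 449 N; F_m = (F_max+F_min)/2 = 1021 N
τ_a = K_W·8F_aD/(πd³) = 1.2823 × 293.67 = 376.56 MPa
τ_m = K_s·8F_mD/(πd³) = 1.0920 × 667.78 = 729.21 MPa
Soderberg: 1/n_f = τ_a/S_se + τ_m/S_sy = 376.56/438 + 729.21/812 = 0.85973 + 0.89805 = 1.7578
n_f = 1/1.7578 = 0.5689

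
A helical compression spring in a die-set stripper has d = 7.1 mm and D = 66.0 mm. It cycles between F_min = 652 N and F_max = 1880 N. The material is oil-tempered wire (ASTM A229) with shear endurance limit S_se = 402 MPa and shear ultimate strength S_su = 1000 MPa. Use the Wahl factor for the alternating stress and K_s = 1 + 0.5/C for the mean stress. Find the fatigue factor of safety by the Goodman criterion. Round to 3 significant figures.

0.687

C = D/d = 66.0/7.1 = 9.2958; K_W = (4C−1)/(4C−4)+0.615/C = 1.1566; K_s = 1+0.5/C = 1.0538
F_a = (F_max−F_min)/2 = 614 N; F_m = (F_max+F_min)/2 = 1266 N
τ_a = K_W·8F_aD/(πd³) = 1.1566 × 288.32 = 333.46 MPa
τ_m = K_s·8F_mD/(πd³) = 1.0538 × 594.49 = 626.46 MPa
Goodman: 1/n_f = τ_a/S_se + τ_m/S_su = 333.46/402 + 626.46/1000 = 0.82951 + 0.62646 = 1.456
n_f = 1/1.456 = 0.6868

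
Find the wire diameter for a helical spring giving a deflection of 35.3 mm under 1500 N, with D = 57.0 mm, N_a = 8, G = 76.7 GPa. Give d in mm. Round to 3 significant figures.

9.00 mm

Required rate k = F/δ = 1500/35.3 = 42.493 N/mm
d = (8D³N_a·k / G)^(1/4) = (8·57.0³·8·42.493 / (76.7×10³))^0.25
  = (6566.4)^0.25 = 9.0018 mm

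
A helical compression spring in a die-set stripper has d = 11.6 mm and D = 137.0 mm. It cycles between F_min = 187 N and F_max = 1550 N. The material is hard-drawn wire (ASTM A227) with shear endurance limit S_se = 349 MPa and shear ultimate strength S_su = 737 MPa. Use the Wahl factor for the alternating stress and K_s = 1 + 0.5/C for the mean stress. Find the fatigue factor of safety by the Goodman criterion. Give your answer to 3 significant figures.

C = D/d = 137.0/11.6 = 11.8103; K_W = (4C−1)/(4C−4)+0.615/C = 1.1215; K_s = 1+0.5/C = 1.0423
F_a = (F_max−F_min)/2 = 681.5 N; F_m = (F_max+F_min)/2 = 868.5 N
τ_a = K_W·8F_aD/(πd³) = 1.1215 × 152.32 = 170.82 MPa
τ_m = K_s·8F_mD/(πd³) = 1.0423 × 194.11 = 202.33 MPa
Goodman: 1/n_f = τ_a/S_se + τ_m/S_su = 170.82/349 + 202.33/737 = 0.48945 + 0.27453 = 0.76398
n_f = 1/0.76398 = 1.309

1.31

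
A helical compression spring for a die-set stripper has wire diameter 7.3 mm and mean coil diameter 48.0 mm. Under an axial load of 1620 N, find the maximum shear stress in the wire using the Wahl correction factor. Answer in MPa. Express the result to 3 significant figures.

Spring index C = D/d = 48.0/7.3 = 6.5753
K_W = (4C−1)/(4C−4) + 0.615/C = 25.301/22.301 + 0.0935 = 1.2281
τ₀ = 8FD/(πd³) = 8·1620·48.0/(π·7.3³) = 622080/1222.1 = 509.01 MPa
τ_max = K·τ₀ = 1.2281 × 509.01 = 625.09 MPa

625 MPa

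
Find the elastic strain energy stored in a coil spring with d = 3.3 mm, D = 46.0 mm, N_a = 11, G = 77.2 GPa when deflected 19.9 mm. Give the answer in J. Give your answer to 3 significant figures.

k = Gd⁴/(8D³N_a) = (77.2×10³)(3.3⁴)/(8·46.0³·11) = 1.0689 N/mm
U = ½kδ² = 0.5 × 1.0689 × 19.9² = 211.64 N·mm = 0.21164 J

0.212 J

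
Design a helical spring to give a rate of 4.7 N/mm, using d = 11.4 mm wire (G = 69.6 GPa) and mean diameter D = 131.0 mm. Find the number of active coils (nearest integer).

14

N_a = Gd⁴/(8D³k) = (69.6×10³ × 11.4⁴)/(8 × 131.0³ × 4.7)
    = 1.17552e+09 / 8.45282e+07 = 13.91 → 14 coils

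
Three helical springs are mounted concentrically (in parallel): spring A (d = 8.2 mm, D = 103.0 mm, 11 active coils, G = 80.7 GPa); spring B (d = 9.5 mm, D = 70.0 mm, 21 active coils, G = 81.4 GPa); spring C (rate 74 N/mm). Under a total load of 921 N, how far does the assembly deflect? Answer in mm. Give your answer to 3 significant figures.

k_A = Gd⁴/(8D³N_a) = (80.7×10³)(8.2⁴)/(8·103.0³·11) = 3.7943 N/mm
k_B = Gd⁴/(8D³N_a) = (81.4×10³)(9.5⁴)/(8·70.0³·21) = 11.506 N/mm
Parallel: k_eq = 3.7943 + 11.506 + 74 = 89.3 N/mm
δ = F/k_eq = 921/89.3 = 10.314 mm

10.3 mm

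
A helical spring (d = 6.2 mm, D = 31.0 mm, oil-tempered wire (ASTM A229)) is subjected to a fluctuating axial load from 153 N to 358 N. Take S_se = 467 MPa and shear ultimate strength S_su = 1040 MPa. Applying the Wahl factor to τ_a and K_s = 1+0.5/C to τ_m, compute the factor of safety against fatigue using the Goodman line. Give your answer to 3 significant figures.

5.41

C = D/d = 31.0/6.2 = 5.0000; K_W = (4C−1)/(4C−4)+0.615/C = 1.3105; K_s = 1+0.5/C = 1.1000
F_a = (F_max−F_min)/2 = 102.5 N; F_m = (F_max+F_min)/2 = 255.5 N
τ_a = K_W·8F_aD/(πd³) = 1.3105 × 33.951 = 44.493 MPa
τ_m = K_s·8F_mD/(πd³) = 1.1000 × 84.629 = 93.092 MPa
Goodman: 1/n_f = τ_a/S_se + τ_m/S_su = 44.493/467 + 93.092/1040 = 0.09527 + 0.08951 = 0.18478
n_f = 1/0.18478 = 5.412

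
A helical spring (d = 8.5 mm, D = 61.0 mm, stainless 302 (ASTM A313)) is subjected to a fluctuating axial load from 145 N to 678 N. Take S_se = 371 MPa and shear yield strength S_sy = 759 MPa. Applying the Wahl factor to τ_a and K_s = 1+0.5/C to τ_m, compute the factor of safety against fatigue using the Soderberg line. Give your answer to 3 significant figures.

2.73

C = D/d = 61.0/8.5 = 7.1765; K_W = (4C−1)/(4C−4)+0.615/C = 1.2071; K_s = 1+0.5/C = 1.0697
F_a = (F_max−F_min)/2 = 266.5 N; F_m = (F_max+F_min)/2 = 411.5 N
τ_a = K_W·8F_aD/(πd³) = 1.2071 × 67.408 = 81.37 MPa
τ_m = K_s·8F_mD/(πd³) = 1.0697 × 104.08 = 111.34 MPa
Soderberg: 1/n_f = τ_a/S_se + τ_m/S_sy = 81.37/371 + 111.34/759 = 0.21933 + 0.14669 = 0.36601
n_f = 1/0.36601 = 2.732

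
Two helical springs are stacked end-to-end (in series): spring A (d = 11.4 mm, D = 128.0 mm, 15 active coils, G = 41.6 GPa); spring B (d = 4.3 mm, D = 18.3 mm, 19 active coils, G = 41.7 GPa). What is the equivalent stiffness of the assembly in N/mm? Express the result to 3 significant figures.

k_A = Gd⁴/(8D³N_a) = (41.6×10³)(11.4⁴)/(8·128.0³·15) = 2.7919 N/mm
k_B = Gd⁴/(8D³N_a) = (41.7×10³)(4.3⁴)/(8·18.3³·19) = 15.304 N/mm
Series: 1/k_eq = 1/2.7919 + 1/15.304 = 0.42352; k_eq = 2.3612 N/mm

2.36 N/mm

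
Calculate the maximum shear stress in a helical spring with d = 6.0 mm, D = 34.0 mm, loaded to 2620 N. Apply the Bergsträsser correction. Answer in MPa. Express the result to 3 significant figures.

1320 MPa

Spring index C = D/d = 34.0/6.0 = 5.6667
K_B = (4C+2)/(4C−3) = 24.667/19.667 = 1.2542
τ₀ = 8FD/(πd³) = 8·2620·34.0/(π·6.0³) = 712640/678.58 = 1050.2 MPa
τ_max = K·τ₀ = 1.2542 × 1050.2 = 1317.2 MPa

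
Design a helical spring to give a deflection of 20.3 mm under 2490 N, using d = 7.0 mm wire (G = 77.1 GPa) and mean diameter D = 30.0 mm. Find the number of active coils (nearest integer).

7

Required rate k = F/δ = 2490/20.3 = 122.66 N/mm
N_a = Gd⁴/(8D³k) = (77.1×10³ × 7.0⁴)/(8 × 30.0³ × 122.66)
    = 1.85117e+08 / 2.64946e+07 = 6.987 → 7 coils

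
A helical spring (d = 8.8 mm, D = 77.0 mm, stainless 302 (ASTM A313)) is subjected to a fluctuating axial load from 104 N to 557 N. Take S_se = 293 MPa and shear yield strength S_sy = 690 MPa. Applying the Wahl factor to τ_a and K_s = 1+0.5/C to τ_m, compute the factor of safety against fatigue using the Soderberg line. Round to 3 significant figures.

C = D/d = 77.0/8.8 = 8.7500; K_W = (4C−1)/(4C−4)+0.615/C = 1.1671; K_s = 1+0.5/C = 1.0571
F_a = (F_max−F_min)/2 = 226.5 N; F_m = (F_max+F_min)/2 = 330.5 N
τ_a = K_W·8F_aD/(πd³) = 1.1671 × 65.17 = 76.058 MPa
τ_m = K_s·8F_mD/(πd³) = 1.0571 × 95.094 = 100.53 MPa
Soderberg: 1/n_f = τ_a/S_se + τ_m/S_sy = 76.058/293 + 100.53/690 = 0.25958 + 0.14569 = 0.40528
n_f = 1/0.40528 = 2.467

2.47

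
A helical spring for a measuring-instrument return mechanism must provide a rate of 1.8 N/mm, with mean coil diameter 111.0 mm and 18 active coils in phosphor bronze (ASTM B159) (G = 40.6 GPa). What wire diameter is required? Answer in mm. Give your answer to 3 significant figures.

d = (8D³N_a·k / G)^(1/4) = (8·111.0³·18·1.8 / (40.6×10³))^0.25
  = (8731.3)^0.25 = 9.6665 mm

9.67 mm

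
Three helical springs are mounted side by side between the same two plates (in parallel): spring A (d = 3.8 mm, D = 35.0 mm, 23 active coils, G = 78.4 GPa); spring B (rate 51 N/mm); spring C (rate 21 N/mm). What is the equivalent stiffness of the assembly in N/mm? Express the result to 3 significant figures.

74.1 N/mm

k_A = Gd⁴/(8D³N_a) = (78.4×10³)(3.8⁴)/(8·35.0³·23) = 2.0722 N/mm
Parallel: k_eq = 2.0722 + 51 + 21 = 74.072 N/mm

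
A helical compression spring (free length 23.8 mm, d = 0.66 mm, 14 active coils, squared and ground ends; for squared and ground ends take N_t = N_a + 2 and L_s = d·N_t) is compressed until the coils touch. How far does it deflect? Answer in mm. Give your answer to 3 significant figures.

13.2 mm

N_t = 16; L_s = 0.66·16 = 10.56 mm
δ_solid = L₀ − L_s = 23.8 − 10.56 = 13.24 mm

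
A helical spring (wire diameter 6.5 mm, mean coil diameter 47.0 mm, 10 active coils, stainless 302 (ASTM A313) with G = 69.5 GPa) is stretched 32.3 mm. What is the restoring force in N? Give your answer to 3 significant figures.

482 N

k = Gd⁴/(8D³N_a) = (69.5×10³)(6.5⁴)/(8·47.0³·10) = 14.937 N/mm
F = k·δ = 14.937 × 32.3 = 482.46 N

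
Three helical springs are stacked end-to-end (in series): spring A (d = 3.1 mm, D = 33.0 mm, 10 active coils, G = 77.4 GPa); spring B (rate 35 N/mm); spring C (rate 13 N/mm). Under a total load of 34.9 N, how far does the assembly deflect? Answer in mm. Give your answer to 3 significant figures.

17.7 mm

k_A = Gd⁴/(8D³N_a) = (77.4×10³)(3.1⁴)/(8·33.0³·10) = 2.4863 N/mm
Series: 1/k_eq = 1/2.4863 + 1/35 + 1/13 = 0.5077; k_eq = 1.9697 N/mm
δ = F/k_eq = 34.9/1.9697 = 17.719 mm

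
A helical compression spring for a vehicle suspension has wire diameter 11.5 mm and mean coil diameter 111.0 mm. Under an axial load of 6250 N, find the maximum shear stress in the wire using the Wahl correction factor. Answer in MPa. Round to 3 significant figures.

1340 MPa

Spring index C = D/d = 111.0/11.5 = 9.6522
K_W = (4C−1)/(4C−4) + 0.615/C = 37.609/34.609 + 0.0637 = 1.1504
τ₀ = 8FD/(πd³) = 8·6250·111.0/(π·11.5³) = 5.55e+06/4778 = 1161.6 MPa
τ_max = K·τ₀ = 1.1504 × 1161.6 = 1336.3 MPa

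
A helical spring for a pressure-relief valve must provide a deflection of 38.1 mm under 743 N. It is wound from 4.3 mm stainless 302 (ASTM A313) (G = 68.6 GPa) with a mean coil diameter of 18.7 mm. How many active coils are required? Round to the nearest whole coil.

Required rate k = F/δ = 743/38.1 = 19.501 N/mm
N_a = Gd⁴/(8D³k) = (68.6×10³ × 4.3⁴)/(8 × 18.7³ × 19.501)
    = 2.3453e+07 / 1.02018e+06 = 22.99 → 23 coils

23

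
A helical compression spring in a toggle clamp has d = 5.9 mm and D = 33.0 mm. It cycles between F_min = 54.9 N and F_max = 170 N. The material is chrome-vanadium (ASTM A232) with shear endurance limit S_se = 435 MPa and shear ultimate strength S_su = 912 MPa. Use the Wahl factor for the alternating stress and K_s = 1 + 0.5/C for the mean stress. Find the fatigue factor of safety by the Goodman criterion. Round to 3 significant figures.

8.07

C = D/d = 33.0/5.9 = 5.5932; K_W = (4C−1)/(4C−4)+0.615/C = 1.2732; K_s = 1+0.5/C = 1.0894
F_a = (F_max−F_min)/2 = 57.55 N; F_m = (F_max+F_min)/2 = 112.45 N
τ_a = K_W·8F_aD/(πd³) = 1.2732 × 23.547 = 29.981 MPa
τ_m = K_s·8F_mD/(πd³) = 1.0894 × 46.011 = 50.124 MPa
Goodman: 1/n_f = τ_a/S_se + τ_m/S_su = 29.981/435 + 50.124/912 = 0.06892 + 0.05496 = 0.12388
n_f = 1/0.12388 = 8.072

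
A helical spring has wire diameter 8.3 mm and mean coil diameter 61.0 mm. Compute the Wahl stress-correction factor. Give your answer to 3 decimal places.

C = D/d = 61.0/8.3 = 7.3494
K_W = (4C−1)/(4C−4) + 0.615/C = 28.398/25.398 + 0.0837 = 1.2018

1.202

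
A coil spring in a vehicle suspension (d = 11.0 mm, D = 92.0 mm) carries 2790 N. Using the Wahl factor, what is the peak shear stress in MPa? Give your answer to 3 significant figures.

577 MPa

Spring index C = D/d = 92.0/11.0 = 8.3636
K_W = (4C−1)/(4C−4) + 0.615/C = 32.455/29.455 + 0.0735 = 1.1754
τ₀ = 8FD/(πd³) = 8·2790·92.0/(π·11.0³) = 2.05344e+06/4181.5 = 491.08 MPa
τ_max = K·τ₀ = 1.1754 × 491.08 = 577.21 MPa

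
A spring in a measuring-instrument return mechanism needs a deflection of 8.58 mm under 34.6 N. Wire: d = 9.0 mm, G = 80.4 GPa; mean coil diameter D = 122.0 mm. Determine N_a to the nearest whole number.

Required rate k = F/δ = 34.6/8.58 = 4.0326 N/mm
N_a = Gd⁴/(8D³k) = (80.4×10³ × 9.0⁴)/(8 × 122.0³ × 4.0326)
    = 5.27504e+08 / 5.85812e+07 = 9.005 → 9 coils

9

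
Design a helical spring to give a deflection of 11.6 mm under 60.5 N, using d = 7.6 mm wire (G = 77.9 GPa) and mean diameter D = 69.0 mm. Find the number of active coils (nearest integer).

Required rate k = F/δ = 60.5/11.6 = 5.2155 N/mm
N_a = Gd⁴/(8D³k) = (77.9×10³ × 7.6⁴)/(8 × 69.0³ × 5.2155)
    = 2.59891e+08 / 1.37068e+07 = 18.96 → 19 coils

19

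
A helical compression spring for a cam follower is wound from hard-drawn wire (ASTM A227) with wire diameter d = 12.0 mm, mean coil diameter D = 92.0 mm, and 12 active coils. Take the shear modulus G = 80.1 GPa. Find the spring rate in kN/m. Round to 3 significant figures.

22.2 kN/m

k = Gd⁴/(8D³N_a) = (80.1×10³ × 12.0⁴) / (8 × 92.0³ × 12)
  = 1.66095e+09 / 7.4754e+07 = 22.219 N/mm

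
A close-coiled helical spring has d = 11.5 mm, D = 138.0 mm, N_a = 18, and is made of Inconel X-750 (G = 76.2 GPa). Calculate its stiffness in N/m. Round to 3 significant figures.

3520 N/m

k = Gd⁴/(8D³N_a) = (76.2×10³ × 11.5⁴) / (8 × 138.0³ × 18)
  = 1.33274e+09 / 3.78442e+08 = 3.5217 N/mm = 3521.7 N/m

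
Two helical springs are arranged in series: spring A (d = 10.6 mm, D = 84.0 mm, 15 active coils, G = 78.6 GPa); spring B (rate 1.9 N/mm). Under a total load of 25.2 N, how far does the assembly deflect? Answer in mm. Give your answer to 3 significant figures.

k_A = Gd⁴/(8D³N_a) = (78.6×10³)(10.6⁴)/(8·84.0³·15) = 13.952 N/mm
Series: 1/k_eq = 1/13.952 + 1/1.9 = 0.59799; k_eq = 1.6723 N/mm
δ = F/k_eq = 25.2/1.6723 = 15.069 mm

15.1 mm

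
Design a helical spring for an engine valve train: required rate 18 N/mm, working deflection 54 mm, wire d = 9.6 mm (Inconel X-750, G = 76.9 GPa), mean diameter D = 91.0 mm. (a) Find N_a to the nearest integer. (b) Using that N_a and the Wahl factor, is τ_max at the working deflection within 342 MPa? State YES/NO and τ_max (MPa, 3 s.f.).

(a) 6 coils; (b) YES, τ_max = 295 MPa

N_a = Gd⁴/(8D³k) = (76.9×10³)(9.6⁴)/(8·91.0³·18) = 6.019 → N_a = 6
Actual rate k = Gd⁴/(8D³·6) = 18.057 N/mm
Working load F = kδ = 18.057·54 = 975.08 N
C = 91.0/9.6 = 9.4792; K_W = (4C−1)/(4C−4)+0.615/C = 1.1533
τ_max = K_W·8FD/(πd³) = 1.1533·255.39 = 294.55 MPa
τ_max ≤ 342 MPa → acceptable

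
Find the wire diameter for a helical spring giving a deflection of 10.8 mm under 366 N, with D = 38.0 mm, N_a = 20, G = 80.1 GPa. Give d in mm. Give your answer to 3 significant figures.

7.81 mm

Required rate k = F/δ = 366/10.8 = 33.889 N/mm
d = (8D³N_a·k / G)^(1/4) = (8·38.0³·20·33.889 / (80.1×10³))^0.25
  = (3714.5)^0.25 = 7.8068 mm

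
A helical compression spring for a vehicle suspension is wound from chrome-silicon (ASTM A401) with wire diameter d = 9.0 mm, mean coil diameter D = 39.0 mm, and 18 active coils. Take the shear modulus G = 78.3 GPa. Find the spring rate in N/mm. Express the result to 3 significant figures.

k = Gd⁴/(8D³N_a) = (78.3×10³ × 9.0⁴) / (8 × 39.0³ × 18)
  = 5.13726e+08 / 8.54194e+06 = 60.142 N/mm

60.1 N/mm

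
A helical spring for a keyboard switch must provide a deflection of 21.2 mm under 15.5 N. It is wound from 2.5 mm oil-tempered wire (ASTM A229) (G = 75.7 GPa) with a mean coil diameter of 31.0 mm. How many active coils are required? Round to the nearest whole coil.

17

Required rate k = F/δ = 15.5/21.2 = 0.73113 N/mm
N_a = Gd⁴/(8D³k) = (75.7×10³ × 2.5⁴)/(8 × 31.0³ × 0.73113)
    = 2.95703e+06 / 174249 = 16.97 → 17 coils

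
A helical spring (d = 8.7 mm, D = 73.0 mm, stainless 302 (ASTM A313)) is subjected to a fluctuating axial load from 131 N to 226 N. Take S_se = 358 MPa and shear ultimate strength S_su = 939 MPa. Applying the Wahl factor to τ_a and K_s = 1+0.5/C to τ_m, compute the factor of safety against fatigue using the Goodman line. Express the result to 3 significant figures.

9.91

C = D/d = 73.0/8.7 = 8.3908; K_W = (4C−1)/(4C−4)+0.615/C = 1.1748; K_s = 1+0.5/C = 1.0596
F_a = (F_max−F_min)/2 = 47.5 N; F_m = (F_max+F_min)/2 = 178.5 N
τ_a = K_W·8F_aD/(πd³) = 1.1748 × 13.409 = 15.753 MPa
τ_m = K_s·8F_mD/(πd³) = 1.0596 × 50.39 = 53.393 MPa
Goodman: 1/n_f = τ_a/S_se + τ_m/S_su = 15.753/358 + 53.393/939 = 0.04400 + 0.05686 = 0.10086
n_f = 1/0.10086 = 9.914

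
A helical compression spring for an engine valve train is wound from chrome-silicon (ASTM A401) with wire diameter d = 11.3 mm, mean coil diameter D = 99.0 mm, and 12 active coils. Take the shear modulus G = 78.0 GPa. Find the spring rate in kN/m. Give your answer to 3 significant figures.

k = Gd⁴/(8D³N_a) = (78.0×10³ × 11.3⁴) / (8 × 99.0³ × 12)
  = 1.27177e+09 / 9.31487e+07 = 13.653 N/mm

13.7 kN/m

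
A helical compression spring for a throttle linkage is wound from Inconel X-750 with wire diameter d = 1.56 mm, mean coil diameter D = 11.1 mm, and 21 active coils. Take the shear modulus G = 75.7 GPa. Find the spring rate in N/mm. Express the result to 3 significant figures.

1.95 N/mm

k = Gd⁴/(8D³N_a) = (75.7×10³ × 1.56⁴) / (8 × 11.1³ × 21)
  = 448326 / 229762 = 1.9513 N/mm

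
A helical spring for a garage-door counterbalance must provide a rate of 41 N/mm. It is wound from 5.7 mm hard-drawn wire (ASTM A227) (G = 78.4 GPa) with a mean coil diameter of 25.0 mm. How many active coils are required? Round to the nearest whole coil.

N_a = Gd⁴/(8D³k) = (78.4×10³ × 5.7⁴)/(8 × 25.0³ × 41)
    = 8.2759e+07 / 5.125e+06 = 16.15 → 16 coils

16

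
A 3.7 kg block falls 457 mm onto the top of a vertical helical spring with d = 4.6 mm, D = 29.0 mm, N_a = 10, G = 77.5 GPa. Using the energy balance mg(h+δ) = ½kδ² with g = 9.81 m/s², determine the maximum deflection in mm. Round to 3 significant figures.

k = Gd⁴/(8D³N_a) = (77.5×10³)(4.6⁴)/(8·29.0³·10) = 17.785 N/mm
W = mg = 3.7 × 9.81 = 36.297 N
½kδ² − Wδ − Wh = 0 → δ = (W + √(W² + 2kWh))/k
δ = (36.297 + √(1317.5 + 590019))/17.785 = (36.297 + 768.98)/17.785 = 45.279 mm

45.3 mm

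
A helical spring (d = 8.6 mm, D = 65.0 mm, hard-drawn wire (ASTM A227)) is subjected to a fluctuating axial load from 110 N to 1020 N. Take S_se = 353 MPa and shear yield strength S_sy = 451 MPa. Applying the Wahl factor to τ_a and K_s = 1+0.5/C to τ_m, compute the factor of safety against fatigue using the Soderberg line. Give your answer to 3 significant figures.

C = D/d = 65.0/8.6 = 7.5581; K_W = (4C−1)/(4C−4)+0.615/C = 1.1957; K_s = 1+0.5/C = 1.0662
F_a = (F_max−F_min)/2 = 455 N; F_m = (F_max+F_min)/2 = 565 N
τ_a = K_W·8F_aD/(πd³) = 1.1957 × 118.4 = 141.58 MPa
τ_m = K_s·8F_mD/(πd³) = 1.0662 × 147.03 = 156.76 MPa
Soderberg: 1/n_f = τ_a/S_se + τ_m/S_sy = 141.58/353 + 156.76/451 = 0.40108 + 0.34758 = 0.74865
n_f = 1/0.74865 = 1.336

1.34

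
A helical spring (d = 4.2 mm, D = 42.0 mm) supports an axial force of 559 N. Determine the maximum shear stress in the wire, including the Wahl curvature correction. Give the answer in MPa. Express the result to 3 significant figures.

924 MPa

Spring index C = D/d = 42.0/4.2 = 10.0000
K_W = (4C−1)/(4C−4) + 0.615/C = 39.000/36.000 + 0.0615 = 1.1448
τ₀ = 8FD/(πd³) = 8·559·42.0/(π·4.2³) = 187824/232.75 = 806.96 MPa
τ_max = K·τ₀ = 1.1448 × 806.96 = 923.84 MPa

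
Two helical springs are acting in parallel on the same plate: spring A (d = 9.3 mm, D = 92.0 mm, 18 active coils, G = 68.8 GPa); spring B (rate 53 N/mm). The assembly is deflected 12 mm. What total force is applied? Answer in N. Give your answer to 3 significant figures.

691 N

k_A = Gd⁴/(8D³N_a) = (68.8×10³)(9.3⁴)/(8·92.0³·18) = 4.5898 N/mm
Parallel: k_eq = 4.5898 + 53 = 57.59 N/mm
F = k_eq·δ = 57.59·12 = 691.08 N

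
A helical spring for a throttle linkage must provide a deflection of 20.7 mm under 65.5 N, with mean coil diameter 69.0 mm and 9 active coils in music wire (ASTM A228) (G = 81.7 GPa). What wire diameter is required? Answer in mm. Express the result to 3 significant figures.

Required rate k = F/δ = 65.5/20.7 = 3.1643 N/mm
d = (8D³N_a·k / G)^(1/4) = (8·69.0³·9·3.1643 / (81.7×10³))^0.25
  = (916.07)^0.25 = 5.5015 mm

5.50 mm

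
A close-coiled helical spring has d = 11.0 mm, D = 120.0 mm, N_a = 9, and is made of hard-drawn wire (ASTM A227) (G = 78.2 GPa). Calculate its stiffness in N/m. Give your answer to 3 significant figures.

k = Gd⁴/(8D³N_a) = (78.2×10³ × 11.0⁴) / (8 × 120.0³ × 9)
  = 1.14493e+09 / 1.24416e+08 = 9.2024 N/mm = 9202.4 N/m

9200 N/m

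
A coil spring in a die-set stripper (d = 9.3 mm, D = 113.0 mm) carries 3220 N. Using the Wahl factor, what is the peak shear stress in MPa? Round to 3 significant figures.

Spring index C = D/d = 113.0/9.3 = 12.1505
K_W = (4C−1)/(4C−4) + 0.615/C = 47.602/44.602 + 0.0506 = 1.1179
τ₀ = 8FD/(πd³) = 8·3220·113.0/(π·9.3³) = 2.91088e+06/2527 = 1151.9 MPa
τ_max = K·τ₀ = 1.1179 × 1151.9 = 1287.7 MPa

1290 MPa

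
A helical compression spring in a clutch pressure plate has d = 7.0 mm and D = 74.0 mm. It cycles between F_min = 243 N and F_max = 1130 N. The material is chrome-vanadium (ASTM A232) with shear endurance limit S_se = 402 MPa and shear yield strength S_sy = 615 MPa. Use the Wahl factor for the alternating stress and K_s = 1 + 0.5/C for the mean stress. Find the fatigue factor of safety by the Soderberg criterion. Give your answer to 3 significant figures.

0.751

C = D/d = 74.0/7.0 = 10.5714; K_W = (4C−1)/(4C−4)+0.615/C = 1.1365; K_s = 1+0.5/C = 1.0473
F_a = (F_max−F_min)/2 = 443.5 N; F_m = (F_max+F_min)/2 = 686.5 N
τ_a = K_W·8F_aD/(πd³) = 1.1365 × 243.65 = 276.92 MPa
τ_m = K_s·8F_mD/(πd³) = 1.0473 × 377.15 = 394.99 MPa
Soderberg: 1/n_f = τ_a/S_se + τ_m/S_sy = 276.92/402 + 394.99/615 = 0.68885 + 0.64226 = 1.3311
n_f = 1/1.3311 = 0.7512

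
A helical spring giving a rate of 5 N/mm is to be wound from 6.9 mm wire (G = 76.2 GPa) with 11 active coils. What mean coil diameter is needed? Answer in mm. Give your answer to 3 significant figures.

73.2 mm

D = (Gd⁴/(8N_a·k))^(1/3) = (76.2×10³·6.9⁴/(8·11·5))^(1/3)
  = (392553)^(1/3) = 73.2205 mm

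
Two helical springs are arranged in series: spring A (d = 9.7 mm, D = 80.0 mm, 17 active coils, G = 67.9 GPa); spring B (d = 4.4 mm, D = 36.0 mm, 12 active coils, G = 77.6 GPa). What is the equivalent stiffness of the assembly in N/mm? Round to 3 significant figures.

3.71 N/mm

k_A = Gd⁴/(8D³N_a) = (67.9×10³)(9.7⁴)/(8·80.0³·17) = 8.6327 N/mm
k_B = Gd⁴/(8D³N_a) = (77.6×10³)(4.4⁴)/(8·36.0³·12) = 6.4937 N/mm
Series: 1/k_eq = 1/8.6327 + 1/6.4937 = 0.26983; k_eq = 3.706 N/mm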